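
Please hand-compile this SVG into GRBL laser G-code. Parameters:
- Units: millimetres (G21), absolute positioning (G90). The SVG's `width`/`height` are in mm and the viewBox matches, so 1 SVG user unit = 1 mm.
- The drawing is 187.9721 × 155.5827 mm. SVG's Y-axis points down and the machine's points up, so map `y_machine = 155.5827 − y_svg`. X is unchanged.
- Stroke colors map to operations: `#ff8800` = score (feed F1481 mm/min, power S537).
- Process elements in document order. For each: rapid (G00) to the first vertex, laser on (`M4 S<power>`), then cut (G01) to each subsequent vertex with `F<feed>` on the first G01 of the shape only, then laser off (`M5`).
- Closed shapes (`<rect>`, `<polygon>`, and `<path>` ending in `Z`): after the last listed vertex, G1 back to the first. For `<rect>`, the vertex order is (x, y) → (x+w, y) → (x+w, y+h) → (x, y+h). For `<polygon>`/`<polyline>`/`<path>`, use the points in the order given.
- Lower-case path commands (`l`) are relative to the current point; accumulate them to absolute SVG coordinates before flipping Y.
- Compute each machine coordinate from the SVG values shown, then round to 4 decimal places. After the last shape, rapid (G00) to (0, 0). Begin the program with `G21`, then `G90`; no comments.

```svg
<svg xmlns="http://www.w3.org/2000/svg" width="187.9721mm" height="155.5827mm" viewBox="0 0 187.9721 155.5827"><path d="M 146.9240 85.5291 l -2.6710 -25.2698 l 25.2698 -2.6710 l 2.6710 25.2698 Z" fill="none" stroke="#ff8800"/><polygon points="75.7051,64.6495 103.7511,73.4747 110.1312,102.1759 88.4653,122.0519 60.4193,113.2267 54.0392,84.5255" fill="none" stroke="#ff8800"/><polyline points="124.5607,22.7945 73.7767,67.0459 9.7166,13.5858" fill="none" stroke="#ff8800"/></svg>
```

1 u = 1 mm; y_m = 155.5827 − y.

[1] `<path>` regular polygon, #ff8800→score S537 F1481: (146.9240,70.0536) → (144.2530,95.3234) → (169.5228,97.9944) → (172.1938,72.7246) → (146.9240,70.0536) (closed)

[2] `<polygon>` regular polygon, #ff8800→score S537 F1481: (75.7051,90.9332) → (103.7511,82.1080) → (110.1312,53.4068) → (88.4653,33.5308) → (60.4193,42.3560) → (54.0392,71.0572) → (75.7051,90.9332) (closed)

[3] `<polyline>` open polyline, #ff8800→score S537 F1481: (124.5607,132.7882) → (73.7767,88.5368) → (9.7166,141.9969)

G21
G90
G00 X146.9240 Y70.0536
M4 S537
G01 X144.2530 Y95.3234 F1481
G01 X169.5228 Y97.9944
G01 X172.1938 Y72.7246
G01 X146.9240 Y70.0536
M5
G00 X75.7051 Y90.9332
M4 S537
G01 X103.7511 Y82.1080 F1481
G01 X110.1312 Y53.4068
G01 X88.4653 Y33.5308
G01 X60.4193 Y42.3560
G01 X54.0392 Y71.0572
G01 X75.7051 Y90.9332
M5
G00 X124.5607 Y132.7882
M4 S537
G01 X73.7767 Y88.5368 F1481
G01 X9.7166 Y141.9969
M5
G00 X0.0000 Y0.0000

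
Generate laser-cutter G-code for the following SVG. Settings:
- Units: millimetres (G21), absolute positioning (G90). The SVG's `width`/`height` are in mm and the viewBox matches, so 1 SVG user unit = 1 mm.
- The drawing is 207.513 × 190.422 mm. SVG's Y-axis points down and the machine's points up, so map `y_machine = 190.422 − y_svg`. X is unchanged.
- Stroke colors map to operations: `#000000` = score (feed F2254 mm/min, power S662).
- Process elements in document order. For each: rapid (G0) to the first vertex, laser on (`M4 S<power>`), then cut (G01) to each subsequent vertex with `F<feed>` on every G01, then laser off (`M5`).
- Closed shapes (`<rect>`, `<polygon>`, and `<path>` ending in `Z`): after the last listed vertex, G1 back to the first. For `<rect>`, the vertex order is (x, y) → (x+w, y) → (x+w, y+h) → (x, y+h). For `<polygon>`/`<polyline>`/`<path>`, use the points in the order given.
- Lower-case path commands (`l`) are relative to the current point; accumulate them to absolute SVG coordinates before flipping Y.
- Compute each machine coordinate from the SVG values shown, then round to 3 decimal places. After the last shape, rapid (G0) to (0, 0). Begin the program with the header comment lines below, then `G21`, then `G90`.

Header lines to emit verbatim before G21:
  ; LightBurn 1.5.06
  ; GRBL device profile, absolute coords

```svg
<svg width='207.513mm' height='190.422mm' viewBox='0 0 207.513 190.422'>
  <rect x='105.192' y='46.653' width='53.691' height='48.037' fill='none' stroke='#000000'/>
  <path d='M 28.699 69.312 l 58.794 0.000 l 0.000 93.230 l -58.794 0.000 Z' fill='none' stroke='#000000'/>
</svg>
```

1 u = 1 mm; y_m = 190.422 − y.

[1] `<rect>` rectangle, #000000→score S662 F2254: (105.192,143.769) → (158.883,143.769) → (158.883,95.732) → (105.192,95.732) → (105.192,143.769) (closed)

[2] `<path>` rectangle, #000000→score S662 F2254: (28.699,121.110) → (87.493,121.110) → (87.493,27.880) → (28.699,27.880) → (28.699,121.110) (closed)

; LightBurn 1.5.06
; GRBL device profile, absolute coords
G21
G90
G0 X105.192 Y143.769
M4 S662
G01 X158.883 Y143.769 F2254
G01 X158.883 Y95.732 F2254
G01 X105.192 Y95.732 F2254
G01 X105.192 Y143.769 F2254
M5
G0 X28.699 Y121.110
M4 S662
G01 X87.493 Y121.110 F2254
G01 X87.493 Y27.880 F2254
G01 X28.699 Y27.880 F2254
G01 X28.699 Y121.110 F2254
M5
G0 X0.000 Y0.000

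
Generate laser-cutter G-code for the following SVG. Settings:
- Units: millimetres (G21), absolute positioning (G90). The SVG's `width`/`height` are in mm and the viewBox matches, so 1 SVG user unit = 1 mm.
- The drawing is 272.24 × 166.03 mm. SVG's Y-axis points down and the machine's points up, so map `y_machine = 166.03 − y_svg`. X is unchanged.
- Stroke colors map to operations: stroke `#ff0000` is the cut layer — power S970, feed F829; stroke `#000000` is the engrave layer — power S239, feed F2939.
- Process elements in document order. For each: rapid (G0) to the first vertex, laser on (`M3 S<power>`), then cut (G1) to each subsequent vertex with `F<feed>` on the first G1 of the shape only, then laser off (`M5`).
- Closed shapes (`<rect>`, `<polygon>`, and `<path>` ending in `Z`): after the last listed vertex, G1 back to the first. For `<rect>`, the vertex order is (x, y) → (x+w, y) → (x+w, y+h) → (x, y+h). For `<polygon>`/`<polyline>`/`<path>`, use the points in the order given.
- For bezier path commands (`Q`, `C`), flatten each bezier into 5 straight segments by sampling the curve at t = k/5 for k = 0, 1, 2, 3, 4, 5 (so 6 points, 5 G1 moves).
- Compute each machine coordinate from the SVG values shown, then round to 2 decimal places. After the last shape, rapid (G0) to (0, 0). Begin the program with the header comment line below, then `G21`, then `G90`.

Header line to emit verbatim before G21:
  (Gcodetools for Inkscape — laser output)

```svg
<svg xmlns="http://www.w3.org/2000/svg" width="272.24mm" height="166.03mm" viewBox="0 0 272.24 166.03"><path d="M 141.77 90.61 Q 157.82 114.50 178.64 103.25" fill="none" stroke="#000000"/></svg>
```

1 u = 1 mm; y_m = 166.03 − y.

[1] `<path>` quadratic bezier, #000000→engrave S239 F2939: (141.77,75.42) → (148.38,67.27) → (155.37,61.93) → (162.75,59.40) → (170.50,59.69) → (178.64,62.78)

(Gcodetools for Inkscape — laser output)
G21
G90
G0 X141.77 Y75.42
M3 S239
G1 X148.38 Y67.27 F2939
G1 X155.37 Y61.93
G1 X162.75 Y59.40
G1 X170.50 Y59.69
G1 X178.64 Y62.78
M5
G0 X0.00 Y0.00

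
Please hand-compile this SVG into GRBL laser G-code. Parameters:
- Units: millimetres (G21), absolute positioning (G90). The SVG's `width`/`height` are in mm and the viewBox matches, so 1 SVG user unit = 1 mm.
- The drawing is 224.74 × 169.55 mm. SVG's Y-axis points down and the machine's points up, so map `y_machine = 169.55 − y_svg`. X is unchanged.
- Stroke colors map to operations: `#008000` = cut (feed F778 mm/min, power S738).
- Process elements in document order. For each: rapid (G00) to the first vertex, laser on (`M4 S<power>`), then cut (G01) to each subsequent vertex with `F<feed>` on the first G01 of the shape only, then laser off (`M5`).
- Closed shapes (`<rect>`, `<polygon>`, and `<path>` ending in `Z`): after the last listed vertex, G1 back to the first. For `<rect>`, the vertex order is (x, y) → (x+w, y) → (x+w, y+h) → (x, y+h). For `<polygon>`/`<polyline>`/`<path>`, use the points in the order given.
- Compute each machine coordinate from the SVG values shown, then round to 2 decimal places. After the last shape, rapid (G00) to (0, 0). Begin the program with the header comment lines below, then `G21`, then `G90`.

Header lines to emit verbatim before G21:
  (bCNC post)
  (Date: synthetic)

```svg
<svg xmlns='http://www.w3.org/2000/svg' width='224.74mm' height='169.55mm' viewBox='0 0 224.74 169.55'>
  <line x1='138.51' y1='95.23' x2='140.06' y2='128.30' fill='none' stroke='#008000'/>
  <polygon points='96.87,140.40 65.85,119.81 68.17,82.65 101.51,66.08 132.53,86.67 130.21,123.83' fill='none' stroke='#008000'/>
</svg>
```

(bCNC post)
(Date: synthetic)
G21
G90
G00 X138.51 Y74.32
M4 S738
G01 X140.06 Y41.25 F778
M5
G00 X96.87 Y29.15
M4 S738
G01 X65.85 Y49.74 F778
G01 X68.17 Y86.90
G01 X101.51 Y103.47
G01 X132.53 Y82.88
G01 X130.21 Y45.72
G01 X96.87 Y29.15
M5
G00 X0.00 Y0.00

viewBox `0 0 224.74 169.55` with mm width/height → 1 unit = 1 mm. Flip: y_m = 169.55 − y_svg.

**Shape 1** — `<line>` line segment, stroke `#008000` → cut (S738, F778). Machine vertices: (138.51,74.32) → (140.06,41.25). Open path.

**Shape 2** — `<polygon>` regular polygon, stroke `#008000` → cut (S738, F778). Machine vertices: (96.87,29.15) → (65.85,49.74) → (68.17,86.90) → (101.51,103.47) → (132.53,82.88) → (130.21,45.72) → (96.87,29.15). Closed: final G1 returns to the first vertex.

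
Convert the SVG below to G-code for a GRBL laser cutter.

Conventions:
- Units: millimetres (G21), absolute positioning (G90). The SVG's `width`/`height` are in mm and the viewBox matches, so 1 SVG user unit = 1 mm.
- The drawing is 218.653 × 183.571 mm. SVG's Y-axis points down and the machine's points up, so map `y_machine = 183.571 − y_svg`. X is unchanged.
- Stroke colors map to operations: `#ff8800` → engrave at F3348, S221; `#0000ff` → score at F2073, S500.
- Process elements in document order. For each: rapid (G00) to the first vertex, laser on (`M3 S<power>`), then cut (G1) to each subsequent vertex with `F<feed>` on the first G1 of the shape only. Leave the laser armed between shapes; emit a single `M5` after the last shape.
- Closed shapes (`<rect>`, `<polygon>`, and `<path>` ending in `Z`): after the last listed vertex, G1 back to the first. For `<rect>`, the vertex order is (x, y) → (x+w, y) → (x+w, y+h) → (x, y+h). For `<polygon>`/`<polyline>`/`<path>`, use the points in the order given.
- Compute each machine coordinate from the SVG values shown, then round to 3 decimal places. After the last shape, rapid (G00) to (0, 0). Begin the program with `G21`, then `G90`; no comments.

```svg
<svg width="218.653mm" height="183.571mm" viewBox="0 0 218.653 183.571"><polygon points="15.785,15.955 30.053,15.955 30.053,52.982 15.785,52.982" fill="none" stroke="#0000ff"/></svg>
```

viewBox `0 0 218.653 183.571` with mm width/height → 1 unit = 1 mm. Flip: y_m = 183.571 − y_svg.

**Shape 1** — `<polygon>` rectangle, stroke `#0000ff` → score (S500, F2073). Machine vertices: (15.785,167.616) → (30.053,167.616) → (30.053,130.589) → (15.785,130.589) → (15.785,167.616). Closed: final G1 returns to the first vertex.

G21
G90
G00 X15.785 Y167.616
M3 S500
G1 X30.053 Y167.616 F2073
G1 X30.053 Y130.589
G1 X15.785 Y130.589
G1 X15.785 Y167.616
M5
G00 X0.000 Y0.000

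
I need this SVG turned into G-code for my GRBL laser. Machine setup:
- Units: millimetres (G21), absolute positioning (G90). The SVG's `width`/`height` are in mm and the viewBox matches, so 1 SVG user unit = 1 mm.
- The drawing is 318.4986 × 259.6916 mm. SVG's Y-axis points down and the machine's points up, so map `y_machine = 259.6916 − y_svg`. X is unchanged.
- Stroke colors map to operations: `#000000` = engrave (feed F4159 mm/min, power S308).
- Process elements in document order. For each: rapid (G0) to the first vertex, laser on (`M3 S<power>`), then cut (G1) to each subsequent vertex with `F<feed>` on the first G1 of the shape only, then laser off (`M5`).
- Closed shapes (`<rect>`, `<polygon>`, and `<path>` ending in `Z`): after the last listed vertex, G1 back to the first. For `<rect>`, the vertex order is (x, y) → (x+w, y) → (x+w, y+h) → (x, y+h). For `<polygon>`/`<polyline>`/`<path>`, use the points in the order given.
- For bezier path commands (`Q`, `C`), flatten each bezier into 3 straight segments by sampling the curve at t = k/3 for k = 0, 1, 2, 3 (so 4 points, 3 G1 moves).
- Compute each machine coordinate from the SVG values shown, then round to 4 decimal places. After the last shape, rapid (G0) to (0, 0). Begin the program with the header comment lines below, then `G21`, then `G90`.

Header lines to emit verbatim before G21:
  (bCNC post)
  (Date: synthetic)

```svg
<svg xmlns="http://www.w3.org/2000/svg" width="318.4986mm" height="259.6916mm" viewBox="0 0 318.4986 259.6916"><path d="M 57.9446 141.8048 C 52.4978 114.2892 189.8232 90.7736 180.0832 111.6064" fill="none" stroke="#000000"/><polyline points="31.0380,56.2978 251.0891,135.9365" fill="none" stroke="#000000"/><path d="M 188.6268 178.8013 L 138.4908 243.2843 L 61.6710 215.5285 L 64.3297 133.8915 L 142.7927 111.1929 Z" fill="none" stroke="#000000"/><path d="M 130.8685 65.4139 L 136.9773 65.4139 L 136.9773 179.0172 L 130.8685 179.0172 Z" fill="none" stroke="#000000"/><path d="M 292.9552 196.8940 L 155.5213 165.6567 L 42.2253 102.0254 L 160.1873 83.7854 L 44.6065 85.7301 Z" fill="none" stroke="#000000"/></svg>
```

(bCNC post)
(Date: synthetic)
G21
G90
G0 X57.9446 Y117.8868
M3 S308
G1 X89.3538 Y142.5747 F4159
G1 X151.5361 Y155.6296
G1 X180.0832 Y148.0852
M5
G0 X31.0380 Y203.3938
M3 S308
G1 X251.0891 Y123.7551 F4159
M5
G0 X188.6268 Y80.8903
M3 S308
G1 X138.4908 Y16.4073 F4159
G1 X61.6710 Y44.1631
G1 X64.3297 Y125.8001
G1 X142.7927 Y148.4987
G1 X188.6268 Y80.8903
M5
G0 X130.8685 Y194.2777
M3 S308
G1 X136.9773 Y194.2777 F4159
G1 X136.9773 Y80.6744
G1 X130.8685 Y80.6744
G1 X130.8685 Y194.2777
M5
G0 X292.9552 Y62.7976
M3 S308
G1 X155.5213 Y94.0349 F4159
G1 X42.2253 Y157.6662
G1 X160.1873 Y175.9062
G1 X44.6065 Y173.9615
G1 X292.9552 Y62.7976
M5
G0 X0.0000 Y0.0000

viewBox `0 0 318.4986 259.6916` with mm width/height → 1 unit = 1 mm. Flip: y_m = 259.6916 − y_svg.

**Shape 1** — `<path>` cubic bezier, stroke `#000000` → engrave (S308, F4159). Control points (SVG): P0=(57.9446,141.8048), P1=(52.4978,114.2892), P2=(189.8232,90.7736), P3=(180.0832,111.6064); sampled at t=k/3. Machine vertices: (57.9446,117.8868) → (89.3538,142.5747) → (151.5361,155.6296) → (180.0832,148.0852). Open path.

**Shape 2** — `<polyline>` line segment, stroke `#000000` → engrave (S308, F4159). Machine vertices: (31.0380,203.3938) → (251.0891,123.7551). Open path.

**Shape 3** — `<path>` regular polygon, stroke `#000000` → engrave (S308, F4159). Machine vertices: (188.6268,80.8903) → (138.4908,16.4073) → (61.6710,44.1631) → (64.3297,125.8001) → (142.7927,148.4987) → (188.6268,80.8903). Closed: final G1 returns to the first vertex.

**Shape 4** — `<path>` rectangle, stroke `#000000` → engrave (S308, F4159). Machine vertices: (130.8685,194.2777) → (136.9773,194.2777) → (136.9773,80.6744) → (130.8685,80.6744) → (130.8685,194.2777). Closed: final G1 returns to the first vertex.

**Shape 5** — `<path>` closed polygon, stroke `#000000` → engrave (S308, F4159). Machine vertices: (292.9552,62.7976) → (155.5213,94.0349) → (42.2253,157.6662) → (160.1873,175.9062) → (44.6065,173.9615) → (292.9552,62.7976). Closed: final G1 returns to the first vertex.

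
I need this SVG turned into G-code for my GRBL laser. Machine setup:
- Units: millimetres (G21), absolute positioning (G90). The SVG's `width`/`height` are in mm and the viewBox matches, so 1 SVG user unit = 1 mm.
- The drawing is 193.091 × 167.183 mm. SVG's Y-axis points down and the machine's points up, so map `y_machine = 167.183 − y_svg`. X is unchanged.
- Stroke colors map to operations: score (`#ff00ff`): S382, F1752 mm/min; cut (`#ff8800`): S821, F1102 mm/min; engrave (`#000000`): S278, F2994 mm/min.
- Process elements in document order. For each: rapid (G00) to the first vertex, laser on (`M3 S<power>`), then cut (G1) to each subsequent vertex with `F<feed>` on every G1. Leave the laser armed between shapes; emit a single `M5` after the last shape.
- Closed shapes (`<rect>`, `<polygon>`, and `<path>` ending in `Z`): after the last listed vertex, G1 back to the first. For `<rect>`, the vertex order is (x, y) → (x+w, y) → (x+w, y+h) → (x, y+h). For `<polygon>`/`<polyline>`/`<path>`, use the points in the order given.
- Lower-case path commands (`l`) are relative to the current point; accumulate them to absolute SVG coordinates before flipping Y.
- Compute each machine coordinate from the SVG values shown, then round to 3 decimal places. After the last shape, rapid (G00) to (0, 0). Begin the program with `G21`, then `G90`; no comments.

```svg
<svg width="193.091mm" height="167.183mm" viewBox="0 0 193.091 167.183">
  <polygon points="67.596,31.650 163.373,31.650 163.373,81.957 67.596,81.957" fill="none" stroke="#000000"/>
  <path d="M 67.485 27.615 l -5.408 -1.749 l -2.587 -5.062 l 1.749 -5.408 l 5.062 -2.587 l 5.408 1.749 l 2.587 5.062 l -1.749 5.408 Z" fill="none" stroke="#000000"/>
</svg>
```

G21
G90
G00 X67.596 Y135.533
M3 S278
G1 X163.373 Y135.533 F2994
G1 X163.373 Y85.226 F2994
G1 X67.596 Y85.226 F2994
G1 X67.596 Y135.533 F2994
G00 X67.485 Y139.568
M3 S278
G1 X62.077 Y141.317 F2994
G1 X59.490 Y146.379 F2994
G1 X61.239 Y151.787 F2994
G1 X66.301 Y154.374 F2994
G1 X71.709 Y152.625 F2994
G1 X74.296 Y147.563 F2994
G1 X72.547 Y142.155 F2994
G1 X67.485 Y139.568 F2994
M5
G00 X0.000 Y0.000

1 u = 1 mm; y_m = 167.183 − y.

[1] `<polygon>` rectangle, #000000→engrave S278 F2994: (67.596,135.533) → (163.373,135.533) → (163.373,85.226) → (67.596,85.226) → (67.596,135.533) (closed)

[2] `<path>` regular polygon, #000000→engrave S278 F2994: (67.485,139.568) → (62.077,141.317) → (59.490,146.379) → (61.239,151.787) → (66.301,154.374) → (71.709,152.625) → (74.296,147.563) → (72.547,142.155) → (67.485,139.568) (closed)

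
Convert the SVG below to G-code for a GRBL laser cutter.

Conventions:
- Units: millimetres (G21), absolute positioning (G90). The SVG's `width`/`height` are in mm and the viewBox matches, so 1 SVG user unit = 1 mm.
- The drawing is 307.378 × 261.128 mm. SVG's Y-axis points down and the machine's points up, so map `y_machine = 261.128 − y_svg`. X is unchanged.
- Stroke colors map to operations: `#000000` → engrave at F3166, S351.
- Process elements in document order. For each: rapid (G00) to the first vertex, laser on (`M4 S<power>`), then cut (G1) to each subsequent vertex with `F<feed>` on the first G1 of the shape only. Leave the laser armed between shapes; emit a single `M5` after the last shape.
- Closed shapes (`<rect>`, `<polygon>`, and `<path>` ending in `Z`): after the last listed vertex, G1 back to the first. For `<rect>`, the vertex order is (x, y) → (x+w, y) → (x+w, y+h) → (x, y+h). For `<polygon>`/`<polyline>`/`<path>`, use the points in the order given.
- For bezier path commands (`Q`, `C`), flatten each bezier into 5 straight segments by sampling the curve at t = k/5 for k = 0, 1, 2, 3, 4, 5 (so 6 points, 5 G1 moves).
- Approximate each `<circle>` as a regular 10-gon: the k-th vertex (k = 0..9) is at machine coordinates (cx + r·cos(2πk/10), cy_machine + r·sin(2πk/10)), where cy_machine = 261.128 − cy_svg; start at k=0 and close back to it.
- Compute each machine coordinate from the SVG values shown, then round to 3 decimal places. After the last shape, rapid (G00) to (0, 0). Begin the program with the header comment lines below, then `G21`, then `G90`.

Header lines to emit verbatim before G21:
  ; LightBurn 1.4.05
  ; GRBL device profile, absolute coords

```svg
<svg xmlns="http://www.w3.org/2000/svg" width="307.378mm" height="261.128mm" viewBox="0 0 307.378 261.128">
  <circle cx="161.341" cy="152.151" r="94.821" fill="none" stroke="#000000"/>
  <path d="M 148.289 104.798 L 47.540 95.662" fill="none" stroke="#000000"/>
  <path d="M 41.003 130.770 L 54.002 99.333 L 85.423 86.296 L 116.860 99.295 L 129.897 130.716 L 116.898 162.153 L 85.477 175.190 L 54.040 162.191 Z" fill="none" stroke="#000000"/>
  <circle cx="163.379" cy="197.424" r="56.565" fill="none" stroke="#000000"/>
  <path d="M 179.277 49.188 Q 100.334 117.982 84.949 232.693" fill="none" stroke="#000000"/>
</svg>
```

1 u = 1 mm; y_m = 261.128 − y.

[1] `<circle>` circle, #000000→engrave S351 F3166: (256.162,108.977) → (238.053,164.711) → (190.642,199.157) → (132.040,199.157) → (84.629,164.711) → (66.520,108.977) → (84.629,53.243) → (132.040,18.797) → (190.642,18.797) → (238.053,53.243) → (256.162,108.977) (closed)

[2] `<path>` line segment, #000000→engrave S351 F3166: (148.289,156.330) → (47.540,165.466)

[3] `<path>` regular polygon, #000000→engrave S351 F3166: (41.003,130.358) → (54.002,161.795) → (85.423,174.832) → (116.860,161.833) → (129.897,130.412) → (116.898,98.975) → (85.477,85.938) → (54.040,98.937) → (41.003,130.358) (closed)

[4] `<circle>` circle, #000000→engrave S351 F3166: (219.944,63.704) → (209.141,96.952) → (180.859,117.501) → (145.899,117.501) → (117.617,96.952) → (106.814,63.704) → (117.617,30.456) → (145.899,9.907) → (180.859,9.907) → (209.141,30.456) → (219.944,63.704) (closed)

[5] `<path>` quadratic bezier, #000000→engrave S351 F3166: (179.277,211.940) → (150.242,182.586) → (126.292,149.558) → (107.426,112.857) → (93.645,72.483) → (84.949,28.435)

; LightBurn 1.4.05
; GRBL device profile, absolute coords
G21
G90
G00 X256.162 Y108.977
M4 S351
G1 X238.053 Y164.711 F3166
G1 X190.642 Y199.157
G1 X132.040 Y199.157
G1 X84.629 Y164.711
G1 X66.520 Y108.977
G1 X84.629 Y53.243
G1 X132.040 Y18.797
G1 X190.642 Y18.797
G1 X238.053 Y53.243
G1 X256.162 Y108.977
G00 X148.289 Y156.330
M4 S351
G1 X47.540 Y165.466 F3166
G00 X41.003 Y130.358
M4 S351
G1 X54.002 Y161.795 F3166
G1 X85.423 Y174.832
G1 X116.860 Y161.833
G1 X129.897 Y130.412
G1 X116.898 Y98.975
G1 X85.477 Y85.938
G1 X54.040 Y98.937
G1 X41.003 Y130.358
G00 X219.944 Y63.704
M4 S351
G1 X209.141 Y96.952 F3166
G1 X180.859 Y117.501
G1 X145.899 Y117.501
G1 X117.617 Y96.952
G1 X106.814 Y63.704
G1 X117.617 Y30.456
G1 X145.899 Y9.907
G1 X180.859 Y9.907
G1 X209.141 Y30.456
G1 X219.944 Y63.704
G00 X179.277 Y211.940
M4 S351
G1 X150.242 Y182.586 F3166
G1 X126.292 Y149.558
G1 X107.426 Y112.857
G1 X93.645 Y72.483
G1 X84.949 Y28.435
M5
G00 X0.000 Y0.000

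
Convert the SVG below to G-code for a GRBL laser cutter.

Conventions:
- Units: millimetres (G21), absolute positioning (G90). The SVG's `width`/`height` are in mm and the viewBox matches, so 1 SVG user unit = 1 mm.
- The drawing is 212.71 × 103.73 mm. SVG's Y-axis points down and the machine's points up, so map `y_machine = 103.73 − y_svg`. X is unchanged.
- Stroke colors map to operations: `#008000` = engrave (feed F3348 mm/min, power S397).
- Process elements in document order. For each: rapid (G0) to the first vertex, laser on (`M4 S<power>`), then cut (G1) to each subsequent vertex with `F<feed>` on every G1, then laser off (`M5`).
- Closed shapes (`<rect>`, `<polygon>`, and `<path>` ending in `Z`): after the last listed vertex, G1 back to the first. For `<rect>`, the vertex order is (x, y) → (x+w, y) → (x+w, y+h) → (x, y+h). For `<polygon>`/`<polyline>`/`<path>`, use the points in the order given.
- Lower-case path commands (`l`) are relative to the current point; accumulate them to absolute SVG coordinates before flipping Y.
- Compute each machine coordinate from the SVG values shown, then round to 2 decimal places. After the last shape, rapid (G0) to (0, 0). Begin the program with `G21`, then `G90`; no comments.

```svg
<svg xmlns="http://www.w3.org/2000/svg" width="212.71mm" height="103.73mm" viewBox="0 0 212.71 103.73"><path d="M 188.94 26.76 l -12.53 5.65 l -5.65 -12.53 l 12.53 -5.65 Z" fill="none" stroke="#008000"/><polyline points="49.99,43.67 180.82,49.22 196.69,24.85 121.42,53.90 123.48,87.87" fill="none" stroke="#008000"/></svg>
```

1 u = 1 mm; y_m = 103.73 − y.

[1] `<path>` regular polygon, #008000→engrave S397 F3348: (188.94,76.97) → (176.41,71.32) → (170.76,83.85) → (183.29,89.50) → (188.94,76.97) (closed)

[2] `<polyline>` open polyline, #008000→engrave S397 F3348: (49.99,60.06) → (180.82,54.51) → (196.69,78.88) → (121.42,49.83) → (123.48,15.86)

G21
G90
G0 X188.94 Y76.97
M4 S397
G1 X176.41 Y71.32 F3348
G1 X170.76 Y83.85 F3348
G1 X183.29 Y89.50 F3348
G1 X188.94 Y76.97 F3348
M5
G0 X49.99 Y60.06
M4 S397
G1 X180.82 Y54.51 F3348
G1 X196.69 Y78.88 F3348
G1 X121.42 Y49.83 F3348
G1 X123.48 Y15.86 F3348
M5
G0 X0.00 Y0.00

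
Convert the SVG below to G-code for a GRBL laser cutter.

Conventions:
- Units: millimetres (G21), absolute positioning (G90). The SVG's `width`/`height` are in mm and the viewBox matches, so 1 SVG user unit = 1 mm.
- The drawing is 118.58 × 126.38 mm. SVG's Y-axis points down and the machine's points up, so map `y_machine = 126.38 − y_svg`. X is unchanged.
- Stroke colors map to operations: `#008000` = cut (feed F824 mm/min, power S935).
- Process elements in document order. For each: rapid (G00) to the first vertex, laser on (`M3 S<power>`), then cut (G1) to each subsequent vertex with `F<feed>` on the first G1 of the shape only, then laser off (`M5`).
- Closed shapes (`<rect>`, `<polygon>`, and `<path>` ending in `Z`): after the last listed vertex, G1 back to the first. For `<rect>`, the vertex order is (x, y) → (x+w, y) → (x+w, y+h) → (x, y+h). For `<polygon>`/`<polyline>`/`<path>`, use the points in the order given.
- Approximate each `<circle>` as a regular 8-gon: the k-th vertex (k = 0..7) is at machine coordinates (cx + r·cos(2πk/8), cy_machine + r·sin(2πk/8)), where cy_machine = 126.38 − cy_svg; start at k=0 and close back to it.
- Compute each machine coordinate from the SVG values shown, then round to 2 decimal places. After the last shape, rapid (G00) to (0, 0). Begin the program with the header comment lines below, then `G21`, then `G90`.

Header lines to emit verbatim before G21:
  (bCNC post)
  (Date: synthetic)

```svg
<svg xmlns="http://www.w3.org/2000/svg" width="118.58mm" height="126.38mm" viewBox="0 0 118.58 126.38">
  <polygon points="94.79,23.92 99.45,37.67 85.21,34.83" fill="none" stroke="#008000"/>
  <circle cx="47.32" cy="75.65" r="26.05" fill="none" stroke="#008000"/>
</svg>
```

Since the viewBox matches the mm dimensions, user units are millimetres directly. The only transform is the Y-flip y_m = 126.38 − y_svg.

Shape 1 is a regular polygon drawn with `<polygon>`. Its stroke #008000 means cut at S935, F824. After flipping Y the toolpath is (94.79,102.46) → (99.45,88.71) → (85.21,91.55) → (94.79,102.46), returning to the start.

Shape 2 is a circle drawn with `<circle>`. Its stroke #008000 means cut at S935, F824. After flipping Y the toolpath is (73.37,50.73) → (65.74,69.15) → (47.32,76.78) → (28.90,69.15) → (21.27,50.73) → (28.90,32.31) → (47.32,24.68) → (65.74,32.31) → (73.37,50.73), returning to the start.

(bCNC post)
(Date: synthetic)
G21
G90
G00 X94.79 Y102.46
M3 S935
G1 X99.45 Y88.71 F824
G1 X85.21 Y91.55
G1 X94.79 Y102.46
M5
G00 X73.37 Y50.73
M3 S935
G1 X65.74 Y69.15 F824
G1 X47.32 Y76.78
G1 X28.90 Y69.15
G1 X21.27 Y50.73
G1 X28.90 Y32.31
G1 X47.32 Y24.68
G1 X65.74 Y32.31
G1 X73.37 Y50.73
M5
G00 X0.00 Y0.00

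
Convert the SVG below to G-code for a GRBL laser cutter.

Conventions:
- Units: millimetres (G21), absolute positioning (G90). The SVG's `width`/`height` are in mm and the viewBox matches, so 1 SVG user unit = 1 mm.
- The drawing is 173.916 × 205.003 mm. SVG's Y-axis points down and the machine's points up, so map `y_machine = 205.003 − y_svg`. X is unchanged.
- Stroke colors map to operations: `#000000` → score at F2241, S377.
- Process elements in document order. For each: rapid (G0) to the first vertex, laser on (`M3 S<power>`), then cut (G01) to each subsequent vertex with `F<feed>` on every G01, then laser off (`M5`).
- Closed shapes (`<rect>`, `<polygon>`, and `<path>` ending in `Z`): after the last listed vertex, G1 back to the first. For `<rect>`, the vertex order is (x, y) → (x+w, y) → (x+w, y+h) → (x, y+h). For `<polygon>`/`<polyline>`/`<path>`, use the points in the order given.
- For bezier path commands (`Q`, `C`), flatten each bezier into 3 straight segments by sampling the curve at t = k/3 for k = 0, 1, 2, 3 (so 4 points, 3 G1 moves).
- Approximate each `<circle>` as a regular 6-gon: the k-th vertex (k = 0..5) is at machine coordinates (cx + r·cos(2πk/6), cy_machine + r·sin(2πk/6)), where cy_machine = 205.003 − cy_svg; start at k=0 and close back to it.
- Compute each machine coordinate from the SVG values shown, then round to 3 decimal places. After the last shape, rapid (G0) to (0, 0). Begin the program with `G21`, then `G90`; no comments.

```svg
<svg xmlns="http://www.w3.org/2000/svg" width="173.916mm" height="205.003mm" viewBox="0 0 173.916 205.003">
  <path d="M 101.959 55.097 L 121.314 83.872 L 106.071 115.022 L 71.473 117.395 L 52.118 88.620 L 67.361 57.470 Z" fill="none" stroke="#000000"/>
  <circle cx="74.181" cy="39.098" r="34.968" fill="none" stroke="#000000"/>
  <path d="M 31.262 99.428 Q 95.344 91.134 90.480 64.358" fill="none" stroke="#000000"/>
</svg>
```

G21
G90
G0 X101.959 Y149.906
M3 S377
G01 X121.314 Y121.131 F2241
G01 X106.071 Y89.981 F2241
G01 X71.473 Y87.608 F2241
G01 X52.118 Y116.383 F2241
G01 X67.361 Y147.533 F2241
G01 X101.959 Y149.906 F2241
M5
G0 X109.149 Y165.905
M3 S377
G01 X91.665 Y196.188 F2241
G01 X56.697 Y196.188 F2241
G01 X39.213 Y165.905 F2241
G01 X56.697 Y135.622 F2241
G01 X91.665 Y135.622 F2241
G01 X109.149 Y165.905 F2241
M5
G0 X31.262 Y105.575
M3 S377
G01 X66.323 Y113.158 F2241
G01 X86.062 Y124.848 F2241
G01 X90.480 Y140.645 F2241
M5
G0 X0.000 Y0.000

Since the viewBox matches the mm dimensions, user units are millimetres directly. The only transform is the Y-flip y_m = 205.003 − y_svg.

Shape 1 is a regular polygon drawn with `<path>`. Its stroke #000000 means score at S377, F2241. After flipping Y the toolpath is (101.959,149.906) → (121.314,121.131) → (106.071,89.981) → (71.473,87.608) → (52.118,116.383) → (67.361,147.533) → (101.959,149.906), returning to the start.

Shape 2 is a circle drawn with `<circle>`. Its stroke #000000 means score at S377, F2241. After flipping Y the toolpath is (109.149,165.905) → (91.665,196.188) → (56.697,196.188) → (39.213,165.905) → (56.697,135.622) → (91.665,135.622) → (109.149,165.905), returning to the start.

Shape 3 is a quadratic bezier drawn with `<path>`. Its stroke #000000 means score at S377, F2241. After flipping Y the toolpath is (31.262,105.575) → (66.323,113.158) → (86.062,124.848) → (90.480,140.645).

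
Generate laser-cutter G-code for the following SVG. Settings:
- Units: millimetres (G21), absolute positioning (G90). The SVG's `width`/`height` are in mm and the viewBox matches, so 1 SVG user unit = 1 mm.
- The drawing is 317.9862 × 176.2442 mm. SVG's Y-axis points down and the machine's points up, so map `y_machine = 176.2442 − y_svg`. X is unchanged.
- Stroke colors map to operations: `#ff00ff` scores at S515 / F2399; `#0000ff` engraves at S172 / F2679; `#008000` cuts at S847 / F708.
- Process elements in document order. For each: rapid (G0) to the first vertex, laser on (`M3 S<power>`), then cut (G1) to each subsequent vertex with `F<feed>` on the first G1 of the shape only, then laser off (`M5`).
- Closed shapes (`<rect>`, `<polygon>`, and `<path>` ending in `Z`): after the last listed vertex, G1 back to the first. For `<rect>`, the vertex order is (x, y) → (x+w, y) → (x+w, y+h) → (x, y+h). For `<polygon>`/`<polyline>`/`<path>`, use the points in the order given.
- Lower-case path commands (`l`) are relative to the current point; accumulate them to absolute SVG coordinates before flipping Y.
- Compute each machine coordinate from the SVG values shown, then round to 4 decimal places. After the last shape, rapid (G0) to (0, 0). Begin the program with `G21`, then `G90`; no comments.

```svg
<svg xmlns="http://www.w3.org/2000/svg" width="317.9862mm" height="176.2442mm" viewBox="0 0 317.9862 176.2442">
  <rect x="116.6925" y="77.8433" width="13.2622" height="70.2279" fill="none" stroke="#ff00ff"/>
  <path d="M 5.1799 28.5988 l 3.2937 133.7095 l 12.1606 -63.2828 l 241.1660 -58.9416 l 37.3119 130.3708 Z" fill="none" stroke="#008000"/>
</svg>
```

Since the viewBox matches the mm dimensions, user units are millimetres directly. The only transform is the Y-flip y_m = 176.2442 − y_svg.

Shape 1 is a rectangle drawn with `<rect>`. Its stroke #ff00ff means score at S515, F2399. After flipping Y the toolpath is (116.6925,98.4009) → (129.9547,98.4009) → (129.9547,28.1730) → (116.6925,28.1730) → (116.6925,98.4009), returning to the start.

Shape 2 is a closed polygon drawn with `<path>`. Its stroke #008000 means cut at S847, F708. After flipping Y the toolpath is (5.1799,147.6454) → (8.4736,13.9359) → (20.6342,77.2187) → (261.8002,136.1603) → (299.1121,5.7895) → (5.1799,147.6454), returning to the start.

G21
G90
G0 X116.6925 Y98.4009
M3 S515
G1 X129.9547 Y98.4009 F2399
G1 X129.9547 Y28.1730
G1 X116.6925 Y28.1730
G1 X116.6925 Y98.4009
M5
G0 X5.1799 Y147.6454
M3 S847
G1 X8.4736 Y13.9359 F708
G1 X20.6342 Y77.2187
G1 X261.8002 Y136.1603
G1 X299.1121 Y5.7895
G1 X5.1799 Y147.6454
M5
G0 X0.0000 Y0.0000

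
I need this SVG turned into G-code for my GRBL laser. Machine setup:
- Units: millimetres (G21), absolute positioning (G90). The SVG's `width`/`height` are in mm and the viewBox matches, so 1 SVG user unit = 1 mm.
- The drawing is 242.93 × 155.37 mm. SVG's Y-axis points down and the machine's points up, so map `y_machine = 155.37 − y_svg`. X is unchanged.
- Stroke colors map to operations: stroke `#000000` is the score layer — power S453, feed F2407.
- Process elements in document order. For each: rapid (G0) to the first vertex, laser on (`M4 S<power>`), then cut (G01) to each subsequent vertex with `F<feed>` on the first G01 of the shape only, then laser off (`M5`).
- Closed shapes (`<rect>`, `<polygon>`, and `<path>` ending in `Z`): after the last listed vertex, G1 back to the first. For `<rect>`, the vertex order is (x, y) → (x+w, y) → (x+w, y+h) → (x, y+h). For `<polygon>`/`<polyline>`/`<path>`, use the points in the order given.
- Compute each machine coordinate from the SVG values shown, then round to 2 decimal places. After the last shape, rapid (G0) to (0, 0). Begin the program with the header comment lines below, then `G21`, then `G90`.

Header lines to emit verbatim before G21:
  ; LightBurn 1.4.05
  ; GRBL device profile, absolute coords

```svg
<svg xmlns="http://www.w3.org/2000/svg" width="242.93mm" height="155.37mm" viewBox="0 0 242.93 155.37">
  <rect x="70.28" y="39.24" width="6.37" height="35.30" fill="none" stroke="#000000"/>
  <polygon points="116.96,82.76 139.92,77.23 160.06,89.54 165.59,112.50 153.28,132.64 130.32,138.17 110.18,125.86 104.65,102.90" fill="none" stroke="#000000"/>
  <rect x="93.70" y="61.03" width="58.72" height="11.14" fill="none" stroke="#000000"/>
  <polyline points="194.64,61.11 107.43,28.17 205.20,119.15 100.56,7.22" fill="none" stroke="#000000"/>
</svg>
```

viewBox `0 0 242.93 155.37` with mm width/height → 1 unit = 1 mm. Flip: y_m = 155.37 − y_svg.

**Shape 1** — `<rect>` rectangle, stroke `#000000` → score (S453, F2407). Machine vertices: (70.28,116.13) → (76.65,116.13) → (76.65,80.83) → (70.28,80.83) → (70.28,116.13). Closed: final G1 returns to the first vertex.

**Shape 2** — `<polygon>` regular polygon, stroke `#000000` → score (S453, F2407). Machine vertices: (116.96,72.61) → (139.92,78.14) → (160.06,65.83) → (165.59,42.87) → (153.28,22.73) → (130.32,17.20) → (110.18,29.51) → (104.65,52.47) → (116.96,72.61). Closed: final G1 returns to the first vertex.

**Shape 3** — `<rect>` rectangle, stroke `#000000` → score (S453, F2407). Machine vertices: (93.70,94.34) → (152.42,94.34) → (152.42,83.20) → (93.70,83.20) → (93.70,94.34). Closed: final G1 returns to the first vertex.

**Shape 4** — `<polyline>` open polyline, stroke `#000000` → score (S453, F2407). Machine vertices: (194.64,94.26) → (107.43,127.20) → (205.20,36.22) → (100.56,148.15). Open path.

; LightBurn 1.4.05
; GRBL device profile, absolute coords
G21
G90
G0 X70.28 Y116.13
M4 S453
G01 X76.65 Y116.13 F2407
G01 X76.65 Y80.83
G01 X70.28 Y80.83
G01 X70.28 Y116.13
M5
G0 X116.96 Y72.61
M4 S453
G01 X139.92 Y78.14 F2407
G01 X160.06 Y65.83
G01 X165.59 Y42.87
G01 X153.28 Y22.73
G01 X130.32 Y17.20
G01 X110.18 Y29.51
G01 X104.65 Y52.47
G01 X116.96 Y72.61
M5
G0 X93.70 Y94.34
M4 S453
G01 X152.42 Y94.34 F2407
G01 X152.42 Y83.20
G01 X93.70 Y83.20
G01 X93.70 Y94.34
M5
G0 X194.64 Y94.26
M4 S453
G01 X107.43 Y127.20 F2407
G01 X205.20 Y36.22
G01 X100.56 Y148.15
M5
G0 X0.00 Y0.00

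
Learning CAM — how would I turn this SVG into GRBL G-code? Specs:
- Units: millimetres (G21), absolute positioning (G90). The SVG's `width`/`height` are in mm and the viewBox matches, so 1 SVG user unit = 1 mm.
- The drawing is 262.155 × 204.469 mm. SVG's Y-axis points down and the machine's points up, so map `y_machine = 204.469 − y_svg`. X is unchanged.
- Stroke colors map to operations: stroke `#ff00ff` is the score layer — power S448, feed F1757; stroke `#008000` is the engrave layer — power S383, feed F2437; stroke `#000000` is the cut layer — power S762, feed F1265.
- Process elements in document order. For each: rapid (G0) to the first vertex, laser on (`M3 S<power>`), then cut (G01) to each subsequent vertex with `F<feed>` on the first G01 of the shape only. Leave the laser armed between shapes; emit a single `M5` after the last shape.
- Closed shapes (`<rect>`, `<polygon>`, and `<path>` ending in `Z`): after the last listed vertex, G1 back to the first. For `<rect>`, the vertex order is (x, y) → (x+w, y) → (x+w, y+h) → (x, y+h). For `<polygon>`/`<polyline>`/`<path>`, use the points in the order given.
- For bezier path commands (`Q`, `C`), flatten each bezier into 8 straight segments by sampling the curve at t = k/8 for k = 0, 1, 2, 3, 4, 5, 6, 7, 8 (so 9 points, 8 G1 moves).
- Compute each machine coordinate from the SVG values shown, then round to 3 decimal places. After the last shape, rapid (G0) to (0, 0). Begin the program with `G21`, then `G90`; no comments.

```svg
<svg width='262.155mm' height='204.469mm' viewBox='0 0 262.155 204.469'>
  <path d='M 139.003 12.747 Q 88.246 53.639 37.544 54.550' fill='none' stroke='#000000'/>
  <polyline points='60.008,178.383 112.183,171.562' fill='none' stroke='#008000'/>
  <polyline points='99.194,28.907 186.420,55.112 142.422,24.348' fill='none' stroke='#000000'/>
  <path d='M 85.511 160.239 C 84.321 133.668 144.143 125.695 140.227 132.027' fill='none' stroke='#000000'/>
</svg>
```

1 u = 1 mm; y_m = 204.469 − y.

[1] `<path>` quadratic bezier, #000000→cut S762 F1265: (139.003,191.722) → (126.315,182.124) → (113.628,173.775) → (100.943,166.675) → (88.260,160.825) → (75.578,156.225) → (62.898,152.873) → (50.220,150.771) → (37.544,149.919)

[2] `<polyline>` line segment, #008000→engrave S383 F2437: (60.008,26.086) → (112.183,32.907)

[3] `<polyline>` open polyline, #000000→cut S762 F1265: (99.194,175.562) → (186.420,149.357) → (142.422,180.121)

[4] `<path>` cubic bezier, #000000→cut S762 F1265: (85.511,44.230) → (87.681,53.331) → (94.109,60.738) → (103.333,66.503) → (113.891,70.675) → (124.322,73.304) → (133.162,74.442) → (138.951,74.138) → (140.227,72.442)

G21
G90
G0 X139.003 Y191.722
M3 S762
G01 X126.315 Y182.124 F1265
G01 X113.628 Y173.775
G01 X100.943 Y166.675
G01 X88.260 Y160.825
G01 X75.578 Y156.225
G01 X62.898 Y152.873
G01 X50.220 Y150.771
G01 X37.544 Y149.919
G0 X60.008 Y26.086
M3 S383
G01 X112.183 Y32.907 F2437
G0 X99.194 Y175.562
M3 S762
G01 X186.420 Y149.357 F1265
G01 X142.422 Y180.121
G0 X85.511 Y44.230
M3 S762
G01 X87.681 Y53.331 F1265
G01 X94.109 Y60.738
G01 X103.333 Y66.503
G01 X113.891 Y70.675
G01 X124.322 Y73.304
G01 X133.162 Y74.442
G01 X138.951 Y74.138
G01 X140.227 Y72.442
M5
G0 X0.000 Y0.000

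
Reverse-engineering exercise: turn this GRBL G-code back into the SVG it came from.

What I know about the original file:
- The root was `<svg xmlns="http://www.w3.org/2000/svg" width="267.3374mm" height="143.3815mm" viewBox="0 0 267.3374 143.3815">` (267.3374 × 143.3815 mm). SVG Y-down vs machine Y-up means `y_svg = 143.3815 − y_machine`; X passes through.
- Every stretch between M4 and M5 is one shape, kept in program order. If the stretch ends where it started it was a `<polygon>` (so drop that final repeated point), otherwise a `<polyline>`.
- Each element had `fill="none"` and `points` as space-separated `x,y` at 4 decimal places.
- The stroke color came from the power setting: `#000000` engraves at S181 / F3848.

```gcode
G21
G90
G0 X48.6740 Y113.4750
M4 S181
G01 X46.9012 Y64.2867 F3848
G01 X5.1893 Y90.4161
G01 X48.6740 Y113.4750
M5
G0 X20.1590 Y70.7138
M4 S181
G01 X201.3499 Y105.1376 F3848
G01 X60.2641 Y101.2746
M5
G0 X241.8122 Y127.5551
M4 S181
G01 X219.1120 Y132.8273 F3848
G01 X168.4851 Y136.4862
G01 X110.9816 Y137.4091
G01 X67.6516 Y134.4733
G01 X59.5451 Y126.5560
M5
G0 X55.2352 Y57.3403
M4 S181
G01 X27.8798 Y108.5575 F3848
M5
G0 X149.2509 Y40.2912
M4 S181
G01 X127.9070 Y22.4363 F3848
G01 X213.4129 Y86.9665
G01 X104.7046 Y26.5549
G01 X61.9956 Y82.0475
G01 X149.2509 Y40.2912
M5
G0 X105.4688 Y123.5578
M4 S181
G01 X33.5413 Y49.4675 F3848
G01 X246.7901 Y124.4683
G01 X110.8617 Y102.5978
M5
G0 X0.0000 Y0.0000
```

y_svg = 143.3815 − y_m. Every run uses S181, so all elements get stroke `#000000` (engrave).

[1] closed run; points: 48.6740,29.9065 46.9012,79.0948 5.1893,52.9654

[2] open run; points: 20.1590,72.6677 201.3499,38.2439 60.2641,42.1069

[3] open run; points: 241.8122,15.8264 219.1120,10.5542 168.4851,6.8953 110.9816,5.9724 67.6516,8.9082 59.5451,16.8255

[4] open run; points: 55.2352,86.0412 27.8798,34.8240

[5] closed run; points: 149.2509,103.0903 127.9070,120.9452 213.4129,56.4150 104.7046,116.8266 61.9956,61.3340

[6] open run; points: 105.4688,19.8237 33.5413,93.9140 246.7901,18.9132 110.8617,40.7837

<svg xmlns="http://www.w3.org/2000/svg" width="267.3374mm" height="143.3815mm" viewBox="0 0 267.3374 143.3815">
  <polygon points="48.6740,29.9065 46.9012,79.0948 5.1893,52.9654" fill="none" stroke="#000000"/>
  <polyline points="20.1590,72.6677 201.3499,38.2439 60.2641,42.1069" fill="none" stroke="#000000"/>
  <polyline points="241.8122,15.8264 219.1120,10.5542 168.4851,6.8953 110.9816,5.9724 67.6516,8.9082 59.5451,16.8255" fill="none" stroke="#000000"/>
  <polyline points="55.2352,86.0412 27.8798,34.8240" fill="none" stroke="#000000"/>
  <polygon points="149.2509,103.0903 127.9070,120.9452 213.4129,56.4150 104.7046,116.8266 61.9956,61.3340" fill="none" stroke="#000000"/>
  <polyline points="105.4688,19.8237 33.5413,93.9140 246.7901,18.9132 110.8617,40.7837" fill="none" stroke="#000000"/>
</svg>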